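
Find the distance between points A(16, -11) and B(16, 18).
Using the distance formula: d = sqrt((x₂-x₁)² + (y₂-y₁)²)
dx = 16 - 16 = 0
dy = 18 - (-11) = 29
d = sqrt(0² + 29²) = sqrt(0 + 841) = sqrt(841) = 29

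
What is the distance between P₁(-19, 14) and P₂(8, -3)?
Using the distance formula: d = sqrt((x₂-x₁)² + (y₂-y₁)²)
dx = 8 - (-19) = 27
dy = (-3) - 14 = -17
d = sqrt(27² + (-17)²) = sqrt(729 + 289) = sqrt(1018) = 31.91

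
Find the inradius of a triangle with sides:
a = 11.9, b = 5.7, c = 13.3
s = (a+b+c)/2 = (11.9+5.7+13.3)/2 = 15.45
Area = √(s(s-a)(s-b)(s-c)) = √(15.45·3.55·9.75·2.15) = 33.9078
r = Area/s = 33.9078/15.45 = 2.195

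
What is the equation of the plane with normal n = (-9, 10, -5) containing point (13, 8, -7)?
d = n·P = (-9)(13) + (10)(8) + (-5)(-7) = -2
Plane: -9x + 10y - 5z = -2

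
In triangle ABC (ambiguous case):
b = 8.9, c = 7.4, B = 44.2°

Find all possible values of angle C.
sin(C)/c = sin(B)/b  →  sin(C) = c·sin(B)/b = 7.4·sin(44.2°)/8.9 = 0.579665
C₁ = arcsin(0.579665) = 35.43°,  C₂ = 180° - C₁ = 144.57°
Check C₂: A = 180° - 44.2° - 144.57° = -8.77° ≤ 0, rejected
C = 35.43° (one solution)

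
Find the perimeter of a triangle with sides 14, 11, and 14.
Perimeter = sum of all sides
Perimeter = 14 + 11 + 14
Perimeter = 39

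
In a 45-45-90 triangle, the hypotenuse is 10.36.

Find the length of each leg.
In a 45-45-90 triangle, hypotenuse = leg·√2  →  leg = hypotenuse/√2
leg = 10.36/√2 = 7.326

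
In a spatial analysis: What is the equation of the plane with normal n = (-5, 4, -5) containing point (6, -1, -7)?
d = n·P = (-5)(6) + (4)(-1) + (-5)(-7) = 1
Plane: -5x + 4y - 5z = 1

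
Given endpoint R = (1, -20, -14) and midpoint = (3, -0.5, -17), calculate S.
S = (2×3 - 1, 2×(-0.5) - (-20), 2×(-17) - (-14)) = (5, 19, -20)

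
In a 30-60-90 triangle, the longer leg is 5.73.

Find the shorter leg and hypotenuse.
In a 30-60-90 triangle, sides are in ratio 1 : √3 : 2.
Long leg = short leg·√3  →  short leg = 5.73/√3 = 3.308
Hypotenuse = 2·(short leg) = 2·5.73/√3 = 6.616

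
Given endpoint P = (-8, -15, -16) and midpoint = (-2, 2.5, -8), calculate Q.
Q = (2×(-2) - (-8), 2×2.5 - (-15), 2×(-8) - (-16)) = (4, 20, 0)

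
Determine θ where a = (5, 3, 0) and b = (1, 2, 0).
a·b = 11, |a|² = 34, |b|² = 5
cos θ = 11/√170 ≈ 0.8437
θ ≈ 32.47°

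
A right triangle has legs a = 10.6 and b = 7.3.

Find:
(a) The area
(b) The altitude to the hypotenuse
(a) Area = ½ab = ½·10.6·7.3 = 38.69
(b) Hypotenuse c = √(10.6² + 7.3²) = √165.65 = 12.8705
    Area = ½·c·h_c  →  h_c = 2·Area/c = 2·38.69/12.8705 = 6.012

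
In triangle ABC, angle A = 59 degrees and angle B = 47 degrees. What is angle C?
Sum of angles in a triangle = 180 degrees
Third angle = 180 - 59 - 47
Third angle = 74 degrees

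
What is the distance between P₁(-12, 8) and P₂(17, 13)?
Using the distance formula: d = sqrt((x₂-x₁)² + (y₂-y₁)²)
dx = 17 - (-12) = 29
dy = 13 - 8 = 5
d = sqrt(29² + 5²) = sqrt(841 + 25) = sqrt(866) = 29.43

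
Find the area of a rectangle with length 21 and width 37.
Area = length * width
Area = 21 * 37
Area = 777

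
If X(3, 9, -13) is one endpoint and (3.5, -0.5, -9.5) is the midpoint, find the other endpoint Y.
Y = (2×3.5 - 3, 2×(-0.5) - 9, 2×(-9.5) - (-13)) = (4, -10, -6)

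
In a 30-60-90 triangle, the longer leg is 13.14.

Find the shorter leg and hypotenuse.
In a 30-60-90 triangle, sides are in ratio 1 : √3 : 2.
Long leg = short leg·√3  →  short leg = 13.14/√3 = 7.586
Hypotenuse = 2·(short leg) = 2·13.14/√3 = 15.17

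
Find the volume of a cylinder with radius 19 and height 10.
Volume = pi * r² * h
Volume = pi * 19² * 10
Volume = pi * 361 * 10
Volume = pi * 3610
Volume = 11341.15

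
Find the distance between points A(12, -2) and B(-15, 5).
Using the distance formula: d = sqrt((x₂-x₁)² + (y₂-y₁)²)
dx = (-15) - 12 = -27
dy = 5 - (-2) = 7
d = sqrt((-27)² + 7²) = sqrt(729 + 49) = sqrt(778) = 27.89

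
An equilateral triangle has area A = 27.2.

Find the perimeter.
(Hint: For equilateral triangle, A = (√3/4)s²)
A = (√3/4)s²  →  s² = 4A/√3 = 4·27.2/√3 = 62.8157
s = 7.92564
Perimeter = 3s = 23.78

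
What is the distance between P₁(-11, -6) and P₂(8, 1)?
Using the distance formula: d = sqrt((x₂-x₁)² + (y₂-y₁)²)
dx = 8 - (-11) = 19
dy = 1 - (-6) = 7
d = sqrt(19² + 7²) = sqrt(361 + 49) = sqrt(410) = 20.25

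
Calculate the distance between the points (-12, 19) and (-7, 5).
Using the distance formula: d = sqrt((x₂-x₁)² + (y₂-y₁)²)
dx = (-7) - (-12) = 5
dy = 5 - 19 = -14
d = sqrt(5² + (-14)²) = sqrt(25 + 196) = sqrt(221) = 14.87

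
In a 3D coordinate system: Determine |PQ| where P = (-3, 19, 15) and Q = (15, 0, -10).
d = √[(18)² + (-19)² + (-25)²] = √1310 = 36.19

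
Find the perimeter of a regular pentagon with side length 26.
Perimeter = number of sides * side length
Perimeter = 5 * 26
Perimeter = 130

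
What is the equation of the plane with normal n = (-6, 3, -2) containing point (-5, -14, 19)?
d = n·P = (-6)(-5) + (3)(-14) + (-2)(19) = -50
Plane: -6x + 3y - 2z = -50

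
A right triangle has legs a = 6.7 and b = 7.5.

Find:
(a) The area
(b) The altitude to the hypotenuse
(a) Area = ½ab = ½·6.7·7.5 = 25.125
(b) Hypotenuse c = √(6.7² + 7.5²) = √101.14 = 10.0568
    Area = ½·c·h_c  →  h_c = 2·Area/c = 2·25.125/10.0568 = 4.997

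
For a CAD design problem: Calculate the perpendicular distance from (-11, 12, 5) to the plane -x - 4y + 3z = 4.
d = |(-1)(-11) + (-4)(12) + 3(5) - (4)| / √((-1)² + (-4)² + 3²) = 26/√26 = 5.099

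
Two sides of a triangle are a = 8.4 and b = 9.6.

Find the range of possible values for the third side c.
By the triangle inequality: |a - b| < c < a + b
|8.4 - 9.6| < c < 8.4 + 9.6
1.2 < c < 18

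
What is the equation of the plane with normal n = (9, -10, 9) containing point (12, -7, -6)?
d = n·P = (9)(12) + (-10)(-7) + (9)(-6) = 124
Plane: 9x - 10y + 9z = 124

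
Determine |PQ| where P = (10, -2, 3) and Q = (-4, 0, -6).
d = √[(-14)² + (2)² + (-9)²] = √281 = 16.76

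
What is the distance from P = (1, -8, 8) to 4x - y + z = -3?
d = |4(1) + (-1)(-8) + 1(8) - (-3)| / √(4² + (-1)² + 1²) = 23/√18 = 5.421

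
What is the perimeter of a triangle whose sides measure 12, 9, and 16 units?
Perimeter = sum of all sides
Perimeter = 12 + 9 + 16
Perimeter = 37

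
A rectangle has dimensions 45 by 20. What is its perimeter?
Perimeter = 2 * (length + width)
Perimeter = 2 * (45 + 20)
Perimeter = 2 * 65
Perimeter = 130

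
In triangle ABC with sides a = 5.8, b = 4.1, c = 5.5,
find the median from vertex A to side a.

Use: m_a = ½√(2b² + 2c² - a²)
m_a = ½√(2·4.1² + 2·5.5² - 5.8²)
m_a = ½√(33.62 + 60.5 - 33.64) = ½√60.48 = 3.888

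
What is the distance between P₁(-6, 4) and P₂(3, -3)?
Using the distance formula: d = sqrt((x₂-x₁)² + (y₂-y₁)²)
dx = 3 - (-6) = 9
dy = (-3) - 4 = -7
d = sqrt(9² + (-7)²) = sqrt(81 + 49) = sqrt(130) = 11.40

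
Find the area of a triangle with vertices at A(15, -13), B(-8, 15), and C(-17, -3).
Using the coordinate formula: Area = (1/2)|x₁(y₂-y₃) + x₂(y₃-y₁) + x₃(y₁-y₂)|
Area = (1/2)|15(15-(-3)) + (-8)((-3)-(-13)) + (-17)((-13)-15)|
Area = (1/2)|15*18 + (-8)*10 + (-17)*(-28)|
Area = (1/2)|270 + (-80) + 476|
Area = (1/2)*666 = 333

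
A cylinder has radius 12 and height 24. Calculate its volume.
Volume = pi * r² * h
Volume = pi * 12² * 24
Volume = pi * 144 * 24
Volume = pi * 3456
Volume = 10857.34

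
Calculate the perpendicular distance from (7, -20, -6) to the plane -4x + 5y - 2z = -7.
d = |(-4)(7) + 5(-20) + (-2)(-6) - (-7)| / √((-4)² + 5² + (-2)²) = 109/√45 = 16.25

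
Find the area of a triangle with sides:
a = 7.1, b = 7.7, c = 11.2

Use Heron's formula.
s = (a+b+c)/2 = (7.1+7.7+11.2)/2 = 13
A = √(s(s-a)(s-b)(s-c)) = √(13·5.9·5.3·1.8)
A = √731.718 = 27.05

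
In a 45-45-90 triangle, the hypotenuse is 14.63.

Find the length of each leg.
In a 45-45-90 triangle, hypotenuse = leg·√2  →  leg = hypotenuse/√2
leg = 14.63/√2 = 10.34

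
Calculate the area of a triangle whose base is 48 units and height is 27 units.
Area = (1/2) * base * height
Area = (1/2) * 48 * 27
Area = 648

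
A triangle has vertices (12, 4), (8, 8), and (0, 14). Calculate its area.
Using the coordinate formula: Area = (1/2)|x₁(y₂-y₃) + x₂(y₃-y₁) + x₃(y₁-y₂)|
Area = (1/2)|12(8-14) + 8(14-4) + 0(4-8)|
Area = (1/2)|12*(-6) + 8*10 + 0*(-4)|
Area = (1/2)|(-72) + 80 + 0|
Area = (1/2)*8 = 4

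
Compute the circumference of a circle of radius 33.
Circumference = 2 * pi * r
Circumference = 2 * pi * 33
Circumference = 207.35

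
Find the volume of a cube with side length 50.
Volume = s³
Volume = 50³
Volume = 125000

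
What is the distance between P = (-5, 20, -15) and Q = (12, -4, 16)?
d = √[(17)² + (-24)² + (31)²] = √1826 = 42.73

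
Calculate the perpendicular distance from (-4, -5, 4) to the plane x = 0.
d = |1(-4) + 0(-5) + 0(4) - (0)| / √(1² + 0² + 0²) = 4/√1 = 4.0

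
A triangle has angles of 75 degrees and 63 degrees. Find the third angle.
Sum of angles in a triangle = 180 degrees
Third angle = 180 - 75 - 63
Third angle = 42 degrees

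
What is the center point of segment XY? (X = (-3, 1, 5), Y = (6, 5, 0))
Midpoint = ((-3+6)/2, (1+5)/2, (5+0)/2) = (1.5, 3, 2.5)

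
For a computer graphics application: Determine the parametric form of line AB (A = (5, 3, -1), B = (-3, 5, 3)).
Direction vector d = B - A = (-8, 2, 4)
x = 5 - 8t, y = 3 + 2t, z = -1 + 4t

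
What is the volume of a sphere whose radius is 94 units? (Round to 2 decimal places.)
Volume = (4/3) * pi * r³
Volume = (4/3) * pi * 94³
Volume = (4/3) * pi * 830584
Volume = 3479142.12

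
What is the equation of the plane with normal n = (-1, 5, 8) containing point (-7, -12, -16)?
d = n·P = (-1)(-7) + (5)(-12) + (8)(-16) = -181
Plane: -x + 5y + 8z = -181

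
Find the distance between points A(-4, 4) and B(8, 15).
Using the distance formula: d = sqrt((x₂-x₁)² + (y₂-y₁)²)
dx = 8 - (-4) = 12
dy = 15 - 4 = 11
d = sqrt(12² + 11²) = sqrt(144 + 121) = sqrt(265) = 16.28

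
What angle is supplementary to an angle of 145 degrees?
Supplementary angles sum to 180 degrees.
Other angle = 180 - 145
Other angle = 35 degrees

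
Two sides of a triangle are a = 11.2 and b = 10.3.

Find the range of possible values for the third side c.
By the triangle inequality: |a - b| < c < a + b
|11.2 - 10.3| < c < 11.2 + 10.3
0.9 < c < 21.5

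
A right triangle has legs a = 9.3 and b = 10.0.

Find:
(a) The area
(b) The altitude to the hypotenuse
(a) Area = ½ab = ½·9.3·10.0 = 46.5
(b) Hypotenuse c = √(9.3² + 10.0²) = √186.49 = 13.6561
    Area = ½·c·h_c  →  h_c = 2·Area/c = 2·46.5/13.6561 = 6.81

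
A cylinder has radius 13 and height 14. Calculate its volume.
Volume = pi * r² * h
Volume = pi * 13² * 14
Volume = pi * 169 * 14
Volume = pi * 2366
Volume = 7433.01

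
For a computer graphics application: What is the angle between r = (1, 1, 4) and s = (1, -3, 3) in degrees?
r·s = 10, |r|² = 18, |s|² = 19
cos θ = 10/√342 ≈ 0.5407
θ ≈ 57.27°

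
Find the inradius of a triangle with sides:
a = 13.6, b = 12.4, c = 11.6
s = (a+b+c)/2 = (13.6+12.4+11.6)/2 = 18.8
Area = √(s(s-a)(s-b)(s-c)) = √(18.8·5.2·6.4·7.2) = 67.1177
r = Area/s = 67.1177/18.8 = 3.57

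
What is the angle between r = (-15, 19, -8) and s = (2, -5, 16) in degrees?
r·s = -253, |r|² = 650, |s|² = 285
cos θ = -253/√185250 ≈ -0.5878
θ ≈ 126.0°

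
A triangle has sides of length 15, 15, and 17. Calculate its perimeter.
Perimeter = sum of all sides
Perimeter = 15 + 15 + 17
Perimeter = 47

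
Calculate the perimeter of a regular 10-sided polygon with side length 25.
Perimeter = number of sides * side length
Perimeter = 10 * 25
Perimeter = 250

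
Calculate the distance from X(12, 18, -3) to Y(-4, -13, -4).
d = √[(-16)² + (-31)² + (-1)²] = √1218 = 34.9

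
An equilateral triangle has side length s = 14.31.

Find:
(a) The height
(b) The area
(a) Height h = s·√3/2 = 14.31·√3/2 = 12.39
(b) Area = (√3/4)·s² = (√3/4)·14.31² = (√3/4)·204.776 = 88.67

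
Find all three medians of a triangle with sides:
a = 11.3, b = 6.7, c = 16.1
Using m_x = ½√(2y² + 2z² - x²):
m_a = ½√(2·6.7² + 2·16.1² - 11.3²) = ½√480.51 = 10.96
m_b = ½√(2·11.3² + 2·16.1² - 6.7²) = ½√728.91 = 13.5
m_c = ½√(2·11.3² + 2·6.7² - 16.1²) = ½√85.95 = 4.635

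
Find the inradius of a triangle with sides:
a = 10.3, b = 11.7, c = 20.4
s = (a+b+c)/2 = (10.3+11.7+20.4)/2 = 21.2
Area = √(s(s-a)(s-b)(s-c)) = √(21.2·10.9·9.5·0.8) = 41.9071
r = Area/s = 41.9071/21.2 = 1.977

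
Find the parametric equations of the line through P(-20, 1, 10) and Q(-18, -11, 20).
Direction vector d = Q - P = (2, -12, 10)
x = -20 + 2t, y = 1 - 12t, z = 10 + 10t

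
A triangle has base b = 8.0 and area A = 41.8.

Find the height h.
A = ½bh  →  h = 2A/b
h = 2·41.8/8.0 = 10.45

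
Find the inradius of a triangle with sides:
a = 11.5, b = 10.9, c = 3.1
s = (a+b+c)/2 = (11.5+10.9+3.1)/2 = 12.75
Area = √(s(s-a)(s-b)(s-c)) = √(12.75·1.25·1.85·9.65) = 16.8678
r = Area/s = 16.8678/12.75 = 1.323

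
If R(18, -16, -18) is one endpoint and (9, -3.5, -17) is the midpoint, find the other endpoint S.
S = (2×9 - 18, 2×(-3.5) - (-16), 2×(-17) - (-18)) = (0, 9, -16)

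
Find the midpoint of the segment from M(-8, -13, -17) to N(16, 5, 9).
Midpoint = ((-8+16)/2, (-13+5)/2, (-17+9)/2) = (4, -4, -4)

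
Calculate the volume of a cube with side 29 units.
Volume = s³
Volume = 29³
Volume = 24389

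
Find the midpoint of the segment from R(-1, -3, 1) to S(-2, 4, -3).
Midpoint = ((-1-2)/2, (-3+4)/2, (1-3)/2) = (-1.5, 0.5, -1)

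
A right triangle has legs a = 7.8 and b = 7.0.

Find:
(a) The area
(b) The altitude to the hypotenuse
(a) Area = ½ab = ½·7.8·7.0 = 27.3
(b) Hypotenuse c = √(7.8² + 7.0²) = √109.84 = 10.4805
    Area = ½·c·h_c  →  h_c = 2·Area/c = 2·27.3/10.4805 = 5.21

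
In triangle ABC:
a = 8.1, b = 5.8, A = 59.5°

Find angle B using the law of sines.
sin(B)/b = sin(A)/a
sin(B) = b·sin(A)/a = 5.8·sin(59.5°)/8.1 = 0.616969
B = arcsin(0.616969) = 38.1°  (b ≤ a, so B ≤ A and the acute solution is unique)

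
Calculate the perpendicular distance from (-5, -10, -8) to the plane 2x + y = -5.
d = |2(-5) + 1(-10) + 0(-8) - (-5)| / √(2² + 1² + 0²) = 15/√5 = 6.708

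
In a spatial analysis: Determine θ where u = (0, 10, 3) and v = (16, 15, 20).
u·v = 210, |u|² = 109, |v|² = 881
cos θ = 210/√96029 ≈ 0.6777
θ ≈ 47.34°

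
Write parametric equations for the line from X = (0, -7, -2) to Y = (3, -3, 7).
Direction vector d = Y - X = (3, 4, 9)
x = 0 + 3t, y = -7 + 4t, z = -2 + 9t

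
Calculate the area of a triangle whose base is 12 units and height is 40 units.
Area = (1/2) * base * height
Area = (1/2) * 12 * 40
Area = 240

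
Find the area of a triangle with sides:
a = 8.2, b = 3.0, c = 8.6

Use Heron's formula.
s = (a+b+c)/2 = (8.2+3.0+8.6)/2 = 9.9
A = √(s(s-a)(s-b)(s-c)) = √(9.9·1.7·6.9·1.3)
A = √150.965 = 12.29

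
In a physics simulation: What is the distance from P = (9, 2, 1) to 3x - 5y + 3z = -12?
d = |3(9) + (-5)(2) + 3(1) - (-12)| / √(3² + (-5)² + 3²) = 32/√43 = 4.88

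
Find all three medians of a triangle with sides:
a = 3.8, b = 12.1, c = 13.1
Using m_x = ½√(2y² + 2z² - x²):
m_a = ½√(2·12.1² + 2·13.1² - 3.8²) = ½√621.6 = 12.47
m_b = ½√(2·3.8² + 2·13.1² - 12.1²) = ½√225.69 = 7.511
m_c = ½√(2·3.8² + 2·12.1² - 13.1²) = ½√150.09 = 6.126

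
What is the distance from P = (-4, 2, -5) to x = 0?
d = |1(-4) + 0(2) + 0(-5) - (0)| / √(1² + 0² + 0²) = 4/√1 = 4.0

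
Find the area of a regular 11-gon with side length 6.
For a regular 11-gon with side length s = 6:
Apothem a = s / (2*tan(pi/11)) = 6 / (2*tan(pi/11)) ≈ 10.2171
Perimeter P = 11 * 6 = 66
Area = (1/2) * P * a = (1/2) * 66 * 10.2171 = 337.16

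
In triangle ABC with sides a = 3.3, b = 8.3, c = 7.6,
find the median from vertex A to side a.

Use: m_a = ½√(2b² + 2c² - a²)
m_a = ½√(2·8.3² + 2·7.6² - 3.3²)
m_a = ½√(137.78 + 115.52 - 10.89) = ½√242.41 = 7.785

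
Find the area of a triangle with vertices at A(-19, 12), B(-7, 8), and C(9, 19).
Using the coordinate formula: Area = (1/2)|x₁(y₂-y₃) + x₂(y₃-y₁) + x₃(y₁-y₂)|
Area = (1/2)|(-19)(8-19) + (-7)(19-12) + 9(12-8)|
Area = (1/2)|(-19)*(-11) + (-7)*7 + 9*4|
Area = (1/2)|209 + (-49) + 36|
Area = (1/2)*196 = 98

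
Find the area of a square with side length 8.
Area = s²
Area = 8²
Area = 64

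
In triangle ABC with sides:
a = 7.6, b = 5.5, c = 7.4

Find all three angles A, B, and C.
By the law of cosines:
cos(A) = (b² + c² - a²)/(2bc) = 0.334767  →  A = 70.44°
cos(B) = (a² + c² - b²)/(2ac) = 0.731419  →  B = 42.99°
cos(C) = (a² + b² - c²)/(2ab) = 0.397727  →  C = 66.56°
Check: A + B + C = 180.0° ✓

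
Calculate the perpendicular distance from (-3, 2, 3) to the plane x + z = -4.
d = |1(-3) + 0(2) + 1(3) - (-4)| / √(1² + 0² + 1²) = 4/√2 = 2.828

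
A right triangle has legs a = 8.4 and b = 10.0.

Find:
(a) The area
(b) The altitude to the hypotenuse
(a) Area = ½ab = ½·8.4·10.0 = 42
(b) Hypotenuse c = √(8.4² + 10.0²) = √170.56 = 13.0599
    Area = ½·c·h_c  →  h_c = 2·Area/c = 2·42/13.0599 = 6.432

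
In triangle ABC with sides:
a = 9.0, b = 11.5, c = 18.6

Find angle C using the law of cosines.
cos(C) = (a² + b² - c²)/(2ab)
cos(C) = (9.0² + 11.5² - 18.6²)/(2·9.0·11.5) = -132.71/207 = -0.641111
C = arccos(-0.641111) = 129.9°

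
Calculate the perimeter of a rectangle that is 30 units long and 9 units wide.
Perimeter = 2 * (length + width)
Perimeter = 2 * (30 + 9)
Perimeter = 2 * 39
Perimeter = 78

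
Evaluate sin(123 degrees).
sin(123 degrees) = 0.8387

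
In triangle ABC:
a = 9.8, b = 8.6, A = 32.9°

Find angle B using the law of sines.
sin(B)/b = sin(A)/a
sin(B) = b·sin(A)/a = 8.6·sin(32.9°)/9.8 = 0.476663
B = arcsin(0.476663) = 28.47°  (b ≤ a, so B ≤ A and the acute solution is unique)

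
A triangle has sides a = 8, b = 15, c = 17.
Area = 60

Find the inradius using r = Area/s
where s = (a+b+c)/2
s = (8+15+17)/2 = 20
r = Area/s = 60/20 = 3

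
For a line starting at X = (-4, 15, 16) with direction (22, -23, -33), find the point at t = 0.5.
P(0.5) = (-4 + 22(0.5), 15 + (-23)(0.5), 16 + (-33)(0.5)) = (7, 3.5, -0.5)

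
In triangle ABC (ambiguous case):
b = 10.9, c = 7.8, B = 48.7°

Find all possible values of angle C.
sin(C)/c = sin(B)/b  →  sin(C) = c·sin(B)/b = 7.8·sin(48.7°)/10.9 = 0.537602
C₁ = arcsin(0.537602) = 32.52°,  C₂ = 180° - C₁ = 147.48°
Check C₂: A = 180° - 48.7° - 147.48° = -16.18° ≤ 0, rejected
C = 32.52° (one solution)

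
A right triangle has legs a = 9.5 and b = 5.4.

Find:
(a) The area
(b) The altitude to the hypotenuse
(a) Area = ½ab = ½·9.5·5.4 = 25.65
(b) Hypotenuse c = √(9.5² + 5.4²) = √119.41 = 10.9275
    Area = ½·c·h_c  →  h_c = 2·Area/c = 2·25.65/10.9275 = 4.695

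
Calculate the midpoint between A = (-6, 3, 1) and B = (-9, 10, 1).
Midpoint = ((-6-9)/2, (3+10)/2, (1+1)/2) = (-7.5, 6.5, 1)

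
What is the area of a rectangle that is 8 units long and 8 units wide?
Area = length * width
Area = 8 * 8
Area = 64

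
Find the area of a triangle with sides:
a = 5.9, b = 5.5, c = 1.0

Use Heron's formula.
s = (a+b+c)/2 = (5.9+5.5+1.0)/2 = 6.2
A = √(s(s-a)(s-b)(s-c)) = √(6.2·0.3·0.7·5.2)
A = √6.7704 = 2.602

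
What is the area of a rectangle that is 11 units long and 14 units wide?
Area = length * width
Area = 11 * 14
Area = 154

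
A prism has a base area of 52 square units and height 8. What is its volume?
Volume = base area * height
Volume = 52 * 8
Volume = 416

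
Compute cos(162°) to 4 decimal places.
cos(162 degrees) = -0.9511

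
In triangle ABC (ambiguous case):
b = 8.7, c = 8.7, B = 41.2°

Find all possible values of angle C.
sin(C)/c = sin(B)/b  →  sin(C) = c·sin(B)/b = 8.7·sin(41.2°)/8.7 = 0.658689
C₁ = arcsin(0.658689) = 41.2°,  C₂ = 180° - C₁ = 138.8°
Check C₂: A = 180° - 41.2° - 138.8° = 0° ≤ 0, rejected
C = 41.2° (one solution)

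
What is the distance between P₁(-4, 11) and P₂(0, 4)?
Using the distance formula: d = sqrt((x₂-x₁)² + (y₂-y₁)²)
dx = 0 - (-4) = 4
dy = 4 - 11 = -7
d = sqrt(4² + (-7)²) = sqrt(16 + 49) = sqrt(65) = 8.06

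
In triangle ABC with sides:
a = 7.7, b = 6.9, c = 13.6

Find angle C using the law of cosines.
cos(C) = (a² + b² - c²)/(2ab)
cos(C) = (7.7² + 6.9² - 13.6²)/(2·7.7·6.9) = -78.06/106.26 = -0.734613
C = arccos(-0.734613) = 137.3°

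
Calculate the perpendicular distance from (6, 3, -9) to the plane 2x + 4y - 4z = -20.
d = |2(6) + 4(3) + (-4)(-9) - (-20)| / √(2² + 4² + (-4)²) = 80/√36 = 13.33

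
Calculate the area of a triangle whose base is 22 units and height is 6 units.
Area = (1/2) * base * height
Area = (1/2) * 22 * 6
Area = 66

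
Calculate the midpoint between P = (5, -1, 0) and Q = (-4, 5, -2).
Midpoint = ((5-4)/2, (-1+5)/2, (0-2)/2) = (0.5, 2, -1)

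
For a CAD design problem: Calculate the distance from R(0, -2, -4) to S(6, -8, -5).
d = √[(6)² + (-6)² + (-1)²] = √73 = 8.544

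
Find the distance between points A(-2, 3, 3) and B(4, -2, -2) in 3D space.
d = √[(6)² + (-5)² + (-5)²] = √86 = 9.274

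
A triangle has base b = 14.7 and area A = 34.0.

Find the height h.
A = ½bh  →  h = 2A/b
h = 2·34.0/14.7 = 4.626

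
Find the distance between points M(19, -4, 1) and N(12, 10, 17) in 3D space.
d = √[(-7)² + (14)² + (16)²] = √501 = 22.38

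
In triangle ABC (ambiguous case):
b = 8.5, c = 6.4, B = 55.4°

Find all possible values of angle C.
sin(C)/c = sin(B)/b  →  sin(C) = c·sin(B)/b = 6.4·sin(55.4°)/8.5 = 0.619773
C₁ = arcsin(0.619773) = 38.3°,  C₂ = 180° - C₁ = 141.7°
Check C₂: A = 180° - 55.4° - 141.7° = -17.1° ≤ 0, rejected
C = 38.3° (one solution)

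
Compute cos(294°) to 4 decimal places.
cos(294 degrees) = 0.4067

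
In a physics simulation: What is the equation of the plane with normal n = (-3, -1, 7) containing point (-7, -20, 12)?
d = n·P = (-3)(-7) + (-1)(-20) + (7)(12) = 125
Plane: -3x - y + 7z = 125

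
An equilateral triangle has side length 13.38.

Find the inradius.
For an equilateral triangle, r = s/(2√3) where s is the side.
r = 13.38/(2√3) = 13.38/3.464102 = 3.862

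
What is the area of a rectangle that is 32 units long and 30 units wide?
Area = length * width
Area = 32 * 30
Area = 960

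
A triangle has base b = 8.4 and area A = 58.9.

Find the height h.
A = ½bh  →  h = 2A/b
h = 2·58.9/8.4 = 14.02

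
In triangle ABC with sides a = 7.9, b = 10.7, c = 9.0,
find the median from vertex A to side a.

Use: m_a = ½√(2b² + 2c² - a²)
m_a = ½√(2·10.7² + 2·9.0² - 7.9²)
m_a = ½√(228.98 + 162 - 62.41) = ½√328.57 = 9.063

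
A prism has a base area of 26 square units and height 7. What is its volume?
Volume = base area * height
Volume = 26 * 7
Volume = 182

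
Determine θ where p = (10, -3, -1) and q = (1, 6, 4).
p·q = -12, |p|² = 110, |q|² = 53
cos θ = -12/√5830 ≈ -0.1572
θ ≈ 99.04°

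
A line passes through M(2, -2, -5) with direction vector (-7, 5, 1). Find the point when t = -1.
P(-1) = (2 + (-7)(-1), -2 + 5(-1), -5 + 1(-1)) = (9, -7, -6)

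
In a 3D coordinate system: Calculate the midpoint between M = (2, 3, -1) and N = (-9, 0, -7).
Midpoint = ((2-9)/2, (3+0)/2, (-1-7)/2) = (-3.5, 1.5, -4)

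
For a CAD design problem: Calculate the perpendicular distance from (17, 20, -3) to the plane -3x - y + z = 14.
d = |(-3)(17) + (-1)(20) + 1(-3) - (14)| / √((-3)² + (-1)² + 1²) = 88/√11 = 26.53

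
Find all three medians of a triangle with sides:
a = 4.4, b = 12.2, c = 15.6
Using m_x = ½√(2y² + 2z² - x²):
m_a = ½√(2·12.2² + 2·15.6² - 4.4²) = ½√765.04 = 13.83
m_b = ½√(2·4.4² + 2·15.6² - 12.2²) = ½√376.6 = 9.703
m_c = ½√(2·4.4² + 2·12.2² - 15.6²) = ½√93.04 = 4.823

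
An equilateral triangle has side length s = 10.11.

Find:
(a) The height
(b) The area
(a) Height h = s·√3/2 = 10.11·√3/2 = 8.756
(b) Area = (√3/4)·s² = (√3/4)·10.11² = (√3/4)·102.212 = 44.26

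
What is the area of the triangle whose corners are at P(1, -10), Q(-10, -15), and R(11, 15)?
Using the coordinate formula: Area = (1/2)|x₁(y₂-y₃) + x₂(y₃-y₁) + x₃(y₁-y₂)|
Area = (1/2)|1((-15)-15) + (-10)(15-(-10)) + 11((-10)-(-15))|
Area = (1/2)|1*(-30) + (-10)*25 + 11*5|
Area = (1/2)|(-30) + (-250) + 55|
Area = (1/2)*225 = 112.50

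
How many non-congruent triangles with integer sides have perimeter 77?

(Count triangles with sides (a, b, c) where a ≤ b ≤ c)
With a ≤ b ≤ c and a + b + c = 77, the triangle inequality a + b > c gives c < 77/2, so c ≤ 38.
Iterate a from 1 to ⌊p/3⌋ = 25; for each a, b ranges from a to ⌊(p−a)/2⌋ with c = p − a − b, keeping only c ≥ b.
Triples: (1, 38, 38), (2, 37, 38), (3, 36, 38), …
Count = 133 triangles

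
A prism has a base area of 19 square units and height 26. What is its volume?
Volume = base area * height
Volume = 19 * 26
Volume = 494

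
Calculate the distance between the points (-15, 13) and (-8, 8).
Using the distance formula: d = sqrt((x₂-x₁)² + (y₂-y₁)²)
dx = (-8) - (-15) = 7
dy = 8 - 13 = -5
d = sqrt(7² + (-5)²) = sqrt(49 + 25) = sqrt(74) = 8.60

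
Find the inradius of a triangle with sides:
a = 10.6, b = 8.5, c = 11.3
s = (a+b+c)/2 = (10.6+8.5+11.3)/2 = 15.2
Area = √(s(s-a)(s-b)(s-c)) = √(15.2·4.6·6.7·3.9) = 42.7435
r = Area/s = 42.7435/15.2 = 2.812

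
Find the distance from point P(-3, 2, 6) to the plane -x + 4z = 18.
d = |(-1)(-3) + 0(2) + 4(6) - (18)| / √((-1)² + 0² + 4²) = 9/√17 = 2.183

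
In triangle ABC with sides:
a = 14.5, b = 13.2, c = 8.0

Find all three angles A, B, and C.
By the law of cosines:
cos(A) = (b² + c² - a²)/(2bc) = 0.132528  →  A = 82.38°
cos(B) = (a² + c² - b²)/(2ac) = 0.431078  →  B = 64.46°
cos(C) = (a² + b² - c²)/(2ab) = 0.837226  →  C = 33.15°
Check: A + B + C = 180.0° ✓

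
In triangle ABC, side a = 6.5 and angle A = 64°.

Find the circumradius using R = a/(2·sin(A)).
R = a/(2·sin(A)) = 6.5/(2·sin(64°))
R = 6.5/(2·0.898794) = 6.5/1.797588 = 3.616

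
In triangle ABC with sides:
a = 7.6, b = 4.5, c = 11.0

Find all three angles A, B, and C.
By the law of cosines:
cos(A) = (b² + c² - a²)/(2bc) = 0.843333  →  A = 32.51°
cos(B) = (a² + c² - b²)/(2ac) = 0.948026  →  B = 18.55°
cos(C) = (a² + b² - c²)/(2ab) = -0.628509  →  C = 128.9°
Check: A + B + C = 180.0° ✓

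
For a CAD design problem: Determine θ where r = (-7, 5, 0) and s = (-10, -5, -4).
r·s = 45, |r|² = 74, |s|² = 141
cos θ = 45/√10434 ≈ 0.4405
θ ≈ 63.86°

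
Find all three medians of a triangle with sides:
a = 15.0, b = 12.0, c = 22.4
Using m_x = ½√(2y² + 2z² - x²):
m_a = ½√(2·12.0² + 2·22.4² - 15.0²) = ½√1066.52 = 16.33
m_b = ½√(2·15.0² + 2·22.4² - 12.0²) = ½√1309.52 = 18.09
m_c = ½√(2·15.0² + 2·12.0² - 22.4²) = ½√236.24 = 7.685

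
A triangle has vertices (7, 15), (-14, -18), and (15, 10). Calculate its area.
Using the coordinate formula: Area = (1/2)|x₁(y₂-y₃) + x₂(y₃-y₁) + x₃(y₁-y₂)|
Area = (1/2)|7((-18)-10) + (-14)(10-15) + 15(15-(-18))|
Area = (1/2)|7*(-28) + (-14)*(-5) + 15*33|
Area = (1/2)|(-196) + 70 + 495|
Area = (1/2)*369 = 184.50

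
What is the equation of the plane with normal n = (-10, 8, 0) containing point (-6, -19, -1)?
d = n·P = (-10)(-6) + (8)(-19) + (0)(-1) = -92
Plane: -10x + 8y = -92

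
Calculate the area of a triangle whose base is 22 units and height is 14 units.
Area = (1/2) * base * height
Area = (1/2) * 22 * 14
Area = 154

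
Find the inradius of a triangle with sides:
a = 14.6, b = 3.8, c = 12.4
s = (a+b+c)/2 = (14.6+3.8+12.4)/2 = 15.4
Area = √(s(s-a)(s-b)(s-c)) = √(15.4·0.8·11.6·3) = 20.7059
r = Area/s = 20.7059/15.4 = 1.345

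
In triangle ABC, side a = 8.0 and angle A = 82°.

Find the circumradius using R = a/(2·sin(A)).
R = a/(2·sin(A)) = 8.0/(2·sin(82°))
R = 8.0/(2·0.990268) = 8.0/1.980536 = 4.039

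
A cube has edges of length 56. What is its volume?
Volume = s³
Volume = 56³
Volume = 175616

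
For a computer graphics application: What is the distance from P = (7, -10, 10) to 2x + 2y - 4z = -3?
d = |2(7) + 2(-10) + (-4)(10) - (-3)| / √(2² + 2² + (-4)²) = 43/√24 = 8.777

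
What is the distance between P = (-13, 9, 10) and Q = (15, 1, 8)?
d = √[(28)² + (-8)² + (-2)²] = √852 = 29.19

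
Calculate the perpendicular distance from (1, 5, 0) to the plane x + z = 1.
d = |1(1) + 0(5) + 1(0) - (1)| / √(1² + 0² + 1²) = 0/√2 = 0.0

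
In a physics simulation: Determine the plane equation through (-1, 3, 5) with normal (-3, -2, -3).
d = n·P = (-3)(-1) + (-2)(3) + (-3)(5) = -18
Plane: -3x - 2y - 3z = -18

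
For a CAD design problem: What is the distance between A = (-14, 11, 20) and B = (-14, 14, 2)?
d = √[(0)² + (3)² + (-18)²] = √333 = 18.25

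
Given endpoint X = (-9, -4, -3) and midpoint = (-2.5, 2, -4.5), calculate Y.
Y = (2×(-2.5) - (-9), 2×2 - (-4), 2×(-4.5) - (-3)) = (4, 8, -6)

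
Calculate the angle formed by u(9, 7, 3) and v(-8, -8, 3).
u·v = -119, |u|² = 139, |v|² = 137
cos θ = -119/√19043 ≈ -0.8623
θ ≈ 149.6°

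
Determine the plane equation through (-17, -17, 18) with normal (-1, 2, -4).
d = n·P = (-1)(-17) + (2)(-17) + (-4)(18) = -89
Plane: -x + 2y - 4z = -89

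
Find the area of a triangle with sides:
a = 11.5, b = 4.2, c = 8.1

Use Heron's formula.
s = (a+b+c)/2 = (11.5+4.2+8.1)/2 = 11.9
A = √(s(s-a)(s-b)(s-c)) = √(11.9·0.4·7.7·3.8)
A = √139.278 = 11.8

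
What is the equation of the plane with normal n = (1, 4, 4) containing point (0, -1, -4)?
d = n·P = (1)(0) + (4)(-1) + (4)(-4) = -20
Plane: x + 4y + 4z = -20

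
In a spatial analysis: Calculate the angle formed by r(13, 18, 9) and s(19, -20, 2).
r·s = -95, |r|² = 574, |s|² = 765
cos θ = -95/√439110 ≈ -0.1434
θ ≈ 98.24°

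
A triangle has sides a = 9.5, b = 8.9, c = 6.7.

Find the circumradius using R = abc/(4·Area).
s = (a+b+c)/2 = 12.55
Area = √(s(s-a)(s-b)(s-c)) = √(12.55·3.05·3.65·5.85) = 28.5888
R = abc/(4·Area) = (9.5·8.9·6.7)/(4·28.5888) = 566.485/114.3552 = 4.954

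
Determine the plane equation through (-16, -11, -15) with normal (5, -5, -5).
d = n·P = (5)(-16) + (-5)(-11) + (-5)(-15) = 50
Plane: 5x - 5y - 5z = 50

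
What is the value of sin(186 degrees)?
sin(186 degrees) = -0.1045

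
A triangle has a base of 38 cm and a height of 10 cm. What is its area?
Area = (1/2) * base * height
Area = (1/2) * 38 * 10
Area = 190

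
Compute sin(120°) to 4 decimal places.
sin(120 degrees) = 0.866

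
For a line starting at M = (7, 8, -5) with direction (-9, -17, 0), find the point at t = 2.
P(2) = (7 + (-9)(2), 8 + (-17)(2), -5 + 0(2)) = (-11, -26, -5)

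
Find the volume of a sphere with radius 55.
Volume = (4/3) * pi * r³
Volume = (4/3) * pi * 55³
Volume = (4/3) * pi * 166375
Volume = 696909.97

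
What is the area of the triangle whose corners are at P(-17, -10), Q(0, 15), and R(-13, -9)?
Using the coordinate formula: Area = (1/2)|x₁(y₂-y₃) + x₂(y₃-y₁) + x₃(y₁-y₂)|
Area = (1/2)|(-17)(15-(-9)) + 0((-9)-(-10)) + (-13)((-10)-15)|
Area = (1/2)|(-17)*24 + 0*1 + (-13)*(-25)|
Area = (1/2)|(-408) + 0 + 325|
Area = (1/2)*83 = 41.50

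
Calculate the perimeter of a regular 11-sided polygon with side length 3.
Perimeter = number of sides * side length
Perimeter = 11 * 3
Perimeter = 33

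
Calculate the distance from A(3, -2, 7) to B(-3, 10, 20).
d = √[(-6)² + (12)² + (13)²] = √349 = 18.68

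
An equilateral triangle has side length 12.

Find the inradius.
For an equilateral triangle, r = s/(2√3) where s is the side.
r = 12/(2√3) = 12/3.464102 = 3.464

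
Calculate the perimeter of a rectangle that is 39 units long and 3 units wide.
Perimeter = 2 * (length + width)
Perimeter = 2 * (39 + 3)
Perimeter = 2 * 42
Perimeter = 84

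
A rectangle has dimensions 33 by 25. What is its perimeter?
Perimeter = 2 * (length + width)
Perimeter = 2 * (33 + 25)
Perimeter = 2 * 58
Perimeter = 116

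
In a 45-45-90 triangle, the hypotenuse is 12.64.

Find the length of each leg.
In a 45-45-90 triangle, hypotenuse = leg·√2  →  leg = hypotenuse/√2
leg = 12.64/√2 = 8.938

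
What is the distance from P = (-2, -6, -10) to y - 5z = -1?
d = |0(-2) + 1(-6) + (-5)(-10) - (-1)| / √(0² + 1² + (-5)²) = 45/√26 = 8.825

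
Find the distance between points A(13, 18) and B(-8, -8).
Using the distance formula: d = sqrt((x₂-x₁)² + (y₂-y₁)²)
dx = (-8) - 13 = -21
dy = (-8) - 18 = -26
d = sqrt((-21)² + (-26)²) = sqrt(441 + 676) = sqrt(1117) = 33.42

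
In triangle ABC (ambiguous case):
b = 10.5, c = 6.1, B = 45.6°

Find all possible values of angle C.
sin(C)/c = sin(B)/b  →  sin(C) = c·sin(B)/b = 6.1·sin(45.6°)/10.5 = 0.415075
C₁ = arcsin(0.415075) = 24.52°,  C₂ = 180° - C₁ = 155.48°
Check C₂: A = 180° - 45.6° - 155.48° = -21.08° ≤ 0, rejected
C = 24.52° (one solution)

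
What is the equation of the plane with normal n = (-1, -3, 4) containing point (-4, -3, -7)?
d = n·P = (-1)(-4) + (-3)(-3) + (4)(-7) = -15
Plane: -x - 3y + 4z = -15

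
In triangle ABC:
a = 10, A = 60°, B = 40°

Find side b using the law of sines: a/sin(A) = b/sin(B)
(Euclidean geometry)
b = a·sin(B)/sin(A) = 10·sin(40°)/sin(60°)
b = 10·0.642788/0.866025 = 7.422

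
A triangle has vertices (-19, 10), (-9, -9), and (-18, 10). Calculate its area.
Using the coordinate formula: Area = (1/2)|x₁(y₂-y₃) + x₂(y₃-y₁) + x₃(y₁-y₂)|
Area = (1/2)|(-19)((-9)-10) + (-9)(10-10) + (-18)(10-(-9))|
Area = (1/2)|(-19)*(-19) + (-9)*0 + (-18)*19|
Area = (1/2)|361 + 0 + (-342)|
Area = (1/2)*19 = 9.50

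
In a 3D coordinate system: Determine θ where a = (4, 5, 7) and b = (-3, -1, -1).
a·b = -24, |a|² = 90, |b|² = 11
cos θ = -24/√990 ≈ -0.7628
θ ≈ 139.7°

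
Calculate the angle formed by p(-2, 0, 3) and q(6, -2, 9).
p·q = 15, |p|² = 13, |q|² = 121
cos θ = 15/√1573 ≈ 0.3782
θ ≈ 67.78°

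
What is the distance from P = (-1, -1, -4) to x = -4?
d = |1(-1) + 0(-1) + 0(-4) - (-4)| / √(1² + 0² + 0²) = 3/√1 = 3.0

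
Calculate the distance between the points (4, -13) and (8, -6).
Using the distance formula: d = sqrt((x₂-x₁)² + (y₂-y₁)²)
dx = 8 - 4 = 4
dy = (-6) - (-13) = 7
d = sqrt(4² + 7²) = sqrt(16 + 49) = sqrt(65) = 8.06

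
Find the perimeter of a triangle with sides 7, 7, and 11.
Perimeter = sum of all sides
Perimeter = 7 + 7 + 11
Perimeter = 25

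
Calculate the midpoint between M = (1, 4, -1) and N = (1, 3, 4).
Midpoint = ((1+1)/2, (4+3)/2, (-1+4)/2) = (1, 3.5, 1.5)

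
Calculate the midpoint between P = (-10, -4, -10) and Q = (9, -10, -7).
Midpoint = ((-10+9)/2, (-4-10)/2, (-10-7)/2) = (-0.5, -7, -8.5)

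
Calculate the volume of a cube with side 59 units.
Volume = s³
Volume = 59³
Volume = 205379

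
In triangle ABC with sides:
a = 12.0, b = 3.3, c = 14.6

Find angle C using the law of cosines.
cos(C) = (a² + b² - c²)/(2ab)
cos(C) = (12.0² + 3.3² - 14.6²)/(2·12.0·3.3) = -58.27/79.2 = -0.735732
C = arccos(-0.735732) = 137.4°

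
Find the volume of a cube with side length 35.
Volume = s³
Volume = 35³
Volume = 42875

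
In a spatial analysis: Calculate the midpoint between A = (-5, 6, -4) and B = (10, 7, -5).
Midpoint = ((-5+10)/2, (6+7)/2, (-4-5)/2) = (2.5, 6.5, -4.5)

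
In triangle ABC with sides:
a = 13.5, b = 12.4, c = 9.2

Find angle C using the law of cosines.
cos(C) = (a² + b² - c²)/(2ab)
cos(C) = (13.5² + 12.4² - 9.2²)/(2·13.5·12.4) = 251.37/334.8 = 0.750806
C = arccos(0.750806) = 41.34°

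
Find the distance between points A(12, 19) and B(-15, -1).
Using the distance formula: d = sqrt((x₂-x₁)² + (y₂-y₁)²)
dx = (-15) - 12 = -27
dy = (-1) - 19 = -20
d = sqrt((-27)² + (-20)²) = sqrt(729 + 400) = sqrt(1129) = 33.60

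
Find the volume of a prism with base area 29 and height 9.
Volume = base area * height
Volume = 29 * 9
Volume = 261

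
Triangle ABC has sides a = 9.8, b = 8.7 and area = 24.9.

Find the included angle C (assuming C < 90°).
Area = ½ab·sin(C)  →  sin(C) = 2·Area/(ab)
sin(C) = 2·24.9/(9.8·8.7) = 0.584096
C = arcsin(0.584096) = 35.74°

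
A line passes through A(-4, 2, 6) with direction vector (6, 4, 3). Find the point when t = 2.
P(2) = (-4 + 6(2), 2 + 4(2), 6 + 3(2)) = (8, 10, 12)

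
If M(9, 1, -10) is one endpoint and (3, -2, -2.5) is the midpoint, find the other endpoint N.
N = (2×3 - 9, 2×(-2) - 1, 2×(-2.5) - (-10)) = (-3, -5, 5)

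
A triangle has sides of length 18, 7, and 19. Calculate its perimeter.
Perimeter = sum of all sides
Perimeter = 18 + 7 + 19
Perimeter = 44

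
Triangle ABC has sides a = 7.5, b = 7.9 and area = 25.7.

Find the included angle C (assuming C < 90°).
Area = ½ab·sin(C)  →  sin(C) = 2·Area/(ab)
sin(C) = 2·25.7/(7.5·7.9) = 0.867511
C = arcsin(0.867511) = 60.17°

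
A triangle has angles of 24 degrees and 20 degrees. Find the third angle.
Sum of angles in a triangle = 180 degrees
Third angle = 180 - 24 - 20
Third angle = 136 degrees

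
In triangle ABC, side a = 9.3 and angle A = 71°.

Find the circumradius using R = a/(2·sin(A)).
R = a/(2·sin(A)) = 9.3/(2·sin(71°))
R = 9.3/(2·0.945519) = 9.3/1.891037 = 4.918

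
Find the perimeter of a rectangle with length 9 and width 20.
Perimeter = 2 * (length + width)
Perimeter = 2 * (9 + 20)
Perimeter = 2 * 29
Perimeter = 58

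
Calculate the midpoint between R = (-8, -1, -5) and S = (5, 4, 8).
Midpoint = ((-8+5)/2, (-1+4)/2, (-5+8)/2) = (-1.5, 1.5, 1.5)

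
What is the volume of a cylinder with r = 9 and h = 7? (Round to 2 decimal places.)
Volume = pi * r² * h
Volume = pi * 9² * 7
Volume = pi * 81 * 7
Volume = pi * 567
Volume = 1781.28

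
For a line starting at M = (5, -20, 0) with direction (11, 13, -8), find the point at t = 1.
P(1) = (5 + 11(1), -20 + 13(1), 0 + (-8)(1)) = (16, -7, -8)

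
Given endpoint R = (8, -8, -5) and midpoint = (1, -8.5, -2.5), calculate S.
S = (2×1 - 8, 2×(-8.5) - (-8), 2×(-2.5) - (-5)) = (-6, -9, 0)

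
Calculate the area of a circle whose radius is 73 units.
Area = pi * r²
Area = pi * 73²
Area = pi * 5329
Area = 16741.55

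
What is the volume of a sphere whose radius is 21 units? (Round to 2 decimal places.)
Volume = (4/3) * pi * r³
Volume = (4/3) * pi * 21³
Volume = (4/3) * pi * 9261
Volume = 38792.39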